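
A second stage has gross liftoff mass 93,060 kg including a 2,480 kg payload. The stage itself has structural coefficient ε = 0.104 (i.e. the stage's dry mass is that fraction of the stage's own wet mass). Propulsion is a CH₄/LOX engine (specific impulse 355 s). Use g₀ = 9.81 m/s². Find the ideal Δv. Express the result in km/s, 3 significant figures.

Stage wet mass = m₀ − payload = 93,060 − 2,480 = 90,580 kg.
Stage dry mass = ε × stage wet mass = 0.104 × 90,580 = 9,420.32 kg.
Burnout mass m_f = stage dry + payload = 9,420.32 + 2,480 = 11,900.32 kg.
v_e = Isp · g₀ = 355 × 9.81 = 3482.6 m/s.
By the Tsiolkovsky rocket equation, Δv = v_e · ln(93,060/11,900.32) = 3482.6 × ln(7.82) = 3482.6 × 2.0567 ≈ 7162 m/s.

Δv ≈ 7.16 km/s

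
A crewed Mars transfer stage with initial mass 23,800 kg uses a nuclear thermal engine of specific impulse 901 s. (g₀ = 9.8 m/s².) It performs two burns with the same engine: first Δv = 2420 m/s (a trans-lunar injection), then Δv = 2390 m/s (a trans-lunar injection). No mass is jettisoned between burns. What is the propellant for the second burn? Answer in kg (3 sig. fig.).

propellant for the second burn ≈ 4290 kg

v_e = Isp · g₀ = 901 × 9.8 = 8829.8 m/s.
After the first burn: m = 23800 × exp(−2420/8829.8) = 23800 × 0.76028 = 18,094.7 kg.
After the second burn: m = 18,094.7 × exp(−2390/8829.8) = 18,094.7 × 0.76286 = 13,803.7 kg.
Second-burn propellant = 18,094.7 − 13,803.7 = 4,291 kg.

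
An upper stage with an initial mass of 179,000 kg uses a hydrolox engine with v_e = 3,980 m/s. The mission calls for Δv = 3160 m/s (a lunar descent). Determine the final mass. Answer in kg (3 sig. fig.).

final mass ≈ 80900 kg

m₀/m_f = exp(Δv / v_e) = exp(3160 / 3980.0) = exp(0.7940) = 2.2122.
m_f = m₀ / 2.2122 = 179,000 / 2.2122 = 80,914.9 kg.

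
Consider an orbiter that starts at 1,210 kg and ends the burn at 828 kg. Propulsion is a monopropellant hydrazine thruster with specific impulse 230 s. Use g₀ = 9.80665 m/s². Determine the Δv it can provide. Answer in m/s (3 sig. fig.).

Δv ≈ 856 m/s

v_e = Isp · g₀ = 230 × 9.80665 = 2255.5 m/s.
Δv = v_e · ln(m₀/m_f) = 2255.5 × ln(1.461) = 2255.5 × 0.3794 ≈ 855.7 m/s.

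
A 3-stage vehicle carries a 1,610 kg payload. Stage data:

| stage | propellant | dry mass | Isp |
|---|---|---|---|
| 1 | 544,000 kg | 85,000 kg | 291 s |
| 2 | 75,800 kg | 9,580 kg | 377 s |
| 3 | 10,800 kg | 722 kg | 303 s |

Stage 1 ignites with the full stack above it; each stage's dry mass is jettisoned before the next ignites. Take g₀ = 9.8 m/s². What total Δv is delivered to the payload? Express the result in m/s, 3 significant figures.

Δv ≈ 14500 m/s

Ignition mass of stage 1 = 544,000+85,000 + 75,800+9,580 + 10,800+722 + 1,610 = 727,512 kg.
Stage 1: m₀ = 727,512 kg, m_f = 727,512 − 544,000 = 183,512 kg; Δv = 291×9.8×ln(3.964) = 2851.8×1.3774 ≈ 3928 m/s.
Stage 2: m₀ = 98,512 kg, m_f = 98,512 − 75,800 = 22,712 kg; Δv = 377×9.8×ln(4.337) = 3694.6×1.4673 ≈ 5421 m/s.
Stage 3: m₀ = 13,132 kg, m_f = 13,132 − 10,800 = 2,332 kg; Δv = 303×9.8×ln(5.631) = 2969.4×1.7283 ≈ 5132 m/s.
Total Δv = 3928 + 5421 + 5132 = 14481 m/s.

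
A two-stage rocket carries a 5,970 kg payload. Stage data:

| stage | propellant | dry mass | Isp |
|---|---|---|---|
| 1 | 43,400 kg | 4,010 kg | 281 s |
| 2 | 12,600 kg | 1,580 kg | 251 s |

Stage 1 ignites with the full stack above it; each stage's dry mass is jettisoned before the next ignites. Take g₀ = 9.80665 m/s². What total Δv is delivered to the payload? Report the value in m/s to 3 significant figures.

Δv ≈ 5250 m/s

Ignition mass of stage 1 = 43,400+4,010 + 12,600+1,580 + 5,970 = 67,560 kg.
Stage 1: m₀ = 67,560 kg, m_f = 67,560 − 43,400 = 24,160 kg; Δv = 281×9.80665×ln(2.796) = 2755.7×1.0283 ≈ 2834 m/s.
Stage 2: m₀ = 20,150 kg, m_f = 20,150 − 12,600 = 7,550 kg; Δv = 251×9.80665×ln(2.669) = 2461.5×0.9817 ≈ 2416 m/s.
Total Δv = 2834 + 2416 = 5250 m/s.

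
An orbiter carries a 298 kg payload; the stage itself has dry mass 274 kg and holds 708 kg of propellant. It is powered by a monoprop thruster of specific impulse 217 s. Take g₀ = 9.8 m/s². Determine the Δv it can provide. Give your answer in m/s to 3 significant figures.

Δv ≈ 1710 m/s

v_e = Isp · g₀ = 217 × 9.8 = 2126.6 m/s.
m₀ = payload + dry + propellant = 298 + 274 + 708 = 1,280 kg.
m_f = payload + dry = 298 + 274 = 572 kg.
By the Tsiolkovsky rocket equation, Δv = v_e · ln(m₀/m_f) = 2126.6 × ln(2.238) = 2126.6 × 0.8055 ≈ 1712.9 m/s.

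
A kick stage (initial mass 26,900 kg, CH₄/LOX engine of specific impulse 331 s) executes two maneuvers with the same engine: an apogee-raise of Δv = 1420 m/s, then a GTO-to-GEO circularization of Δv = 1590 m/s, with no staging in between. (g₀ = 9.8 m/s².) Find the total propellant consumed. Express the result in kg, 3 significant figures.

total propellant consumed ≈ 16300 kg

v_e = Isp · g₀ = 331 × 9.8 = 3243.8 m/s.
After the first burn: m = 26900 × exp(−1420/3243.8) = 26900 × 0.64548 = 17,363.4 kg.
After the second burn: m = 17,363.4 × exp(−1590/3243.8) = 17,363.4 × 0.61252 = 10,635.4 kg.
Total propellant = m₀ − m_final = 26900 − 10,635.4 = 16,264.6 kg.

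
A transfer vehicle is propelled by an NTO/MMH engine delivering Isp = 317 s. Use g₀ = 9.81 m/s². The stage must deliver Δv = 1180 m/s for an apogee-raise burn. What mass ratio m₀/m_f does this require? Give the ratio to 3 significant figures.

v_e = Isp · g₀ = 317 × 9.81 = 3109.8 m/s.
m₀/m_f = exp(Δv / v_e) = exp(1180 / 3109.8) = exp(0.3794) = 1.4615.

mass ratio ≈ 1.46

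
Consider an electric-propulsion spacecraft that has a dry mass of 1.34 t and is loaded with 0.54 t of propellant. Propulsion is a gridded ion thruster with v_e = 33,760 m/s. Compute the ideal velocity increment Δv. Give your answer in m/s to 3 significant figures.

m₀ = m_dry + m_prop = 1.34 + 0.54 = 1.88 t.
From the ideal rocket equation, Δv = v_e · ln(m₀/m_f) = 33760.0 × ln(1.403) = 33760.0 × 0.3386 ≈ 11431.2 m/s.

Δv ≈ 11400 m/s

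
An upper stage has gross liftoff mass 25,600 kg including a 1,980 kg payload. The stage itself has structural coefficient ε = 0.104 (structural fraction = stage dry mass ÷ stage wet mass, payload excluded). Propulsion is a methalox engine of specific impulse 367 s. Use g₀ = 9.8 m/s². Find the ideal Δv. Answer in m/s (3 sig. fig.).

Stage wet mass = m₀ − payload = 25,600 − 1,980 = 23,620 kg.
Stage dry mass = ε × stage wet mass = 0.104 × 23,620 = 2,456.48 kg.
Burnout mass m_f = stage dry + payload = 2,456.48 + 1,980 = 4,436.48 kg.
v_e = Isp · g₀ = 367 × 9.8 = 3596.6 m/s.
Δv = v_e · ln(25,600/4,436.48) = 3596.6 × ln(5.77) = 3596.6 × 1.7527 ≈ 6304 m/s.

Δv ≈ 6300 m/s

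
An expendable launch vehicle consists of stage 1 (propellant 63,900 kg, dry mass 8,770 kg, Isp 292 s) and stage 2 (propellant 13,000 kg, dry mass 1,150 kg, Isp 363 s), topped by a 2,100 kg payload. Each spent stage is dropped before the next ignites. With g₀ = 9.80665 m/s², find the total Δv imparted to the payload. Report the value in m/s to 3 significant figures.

Δv ≈ 9360 m/s

Ignition mass of stage 1 = 63,900+8,770 + 13,000+1,150 + 2,100 = 88,920 kg.
Stage 1: m₀ = 88,920 kg, m_f = 88,920 − 63,900 = 25,020 kg; Δv = 292×9.80665×ln(3.554) = 2863.5×1.2681 ≈ 3631 m/s.
Stage 2: m₀ = 16,250 kg, m_f = 16,250 − 13,000 = 3,250 kg; Δv = 363×9.80665×ln(5) = 3559.8×1.6094 ≈ 5729 m/s.
Total Δv = 3631 + 5729 = 9360 m/s.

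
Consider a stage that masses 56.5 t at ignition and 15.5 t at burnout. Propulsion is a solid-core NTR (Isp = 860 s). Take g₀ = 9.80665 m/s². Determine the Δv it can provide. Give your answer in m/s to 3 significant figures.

v_e = Isp · g₀ = 860 × 9.80665 = 8433.7 m/s.
Δv = v_e · ln(m₀/m_f) = 8433.7 × ln(3.645) = 8433.7 × 1.2934 ≈ 10908.2 m/s.

Δv ≈ 10900 m/s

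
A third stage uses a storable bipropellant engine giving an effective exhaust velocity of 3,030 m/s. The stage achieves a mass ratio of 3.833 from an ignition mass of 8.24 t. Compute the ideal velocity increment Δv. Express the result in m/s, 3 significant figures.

Rocket equation: Δv = v_e · ln(3.833) = 3030.0 × 1.3436 ≈ 4071.3 m/s.

Δv ≈ 4070 m/s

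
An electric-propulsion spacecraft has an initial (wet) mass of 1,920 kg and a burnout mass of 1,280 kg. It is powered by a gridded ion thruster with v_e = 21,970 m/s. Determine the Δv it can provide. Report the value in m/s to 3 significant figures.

Rocket equation: Δv = v_e · ln(m₀/m_f) = 21970.0 × ln(1.5) = 21970.0 × 0.4055 ≈ 8908.1 m/s.

Δv ≈ 8910 m/s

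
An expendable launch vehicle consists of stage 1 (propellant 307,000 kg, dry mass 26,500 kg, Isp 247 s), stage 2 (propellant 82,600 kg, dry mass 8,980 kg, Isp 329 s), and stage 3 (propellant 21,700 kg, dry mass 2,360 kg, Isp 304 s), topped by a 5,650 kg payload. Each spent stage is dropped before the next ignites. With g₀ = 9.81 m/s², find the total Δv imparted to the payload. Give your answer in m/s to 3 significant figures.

Δv ≈ 10300 m/s

Ignition mass of stage 1 = 307,000+26,500 + 82,600+8,980 + 21,700+2,360 + 5,650 = 454,790 kg.
Stage 1: m₀ = 454,790 kg, m_f = 454,790 − 307,000 = 147,790 kg; Δv = 247×9.81×ln(3.077) = 2423.1×1.1240 ≈ 2724 m/s.
Stage 2: m₀ = 121,290 kg, m_f = 121,290 − 82,600 = 38,690 kg; Δv = 329×9.81×ln(3.135) = 3227.5×1.1426 ≈ 3688 m/s.
Stage 3: m₀ = 29,710 kg, m_f = 29,710 − 21,700 = 8,010 kg; Δv = 304×9.81×ln(3.709) = 2982.2×1.3108 ≈ 3909 m/s.
Total Δv = 2724 + 3688 + 3909 = 10321 m/s.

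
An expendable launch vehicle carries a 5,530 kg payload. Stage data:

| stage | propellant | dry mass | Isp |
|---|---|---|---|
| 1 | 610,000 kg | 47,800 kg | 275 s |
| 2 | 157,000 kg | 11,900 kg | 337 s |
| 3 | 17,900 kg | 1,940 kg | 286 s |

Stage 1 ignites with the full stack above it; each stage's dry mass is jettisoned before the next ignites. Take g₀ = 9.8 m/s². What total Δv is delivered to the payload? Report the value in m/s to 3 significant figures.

Ignition mass of stage 1 = 610,000+47,800 + 157,000+11,900 + 17,900+1,940 + 5,530 = 852,070 kg.
Stage 1: m₀ = 852,070 kg, m_f = 852,070 − 610,000 = 242,070 kg; Δv = 275×9.8×ln(3.52) = 2695.0×1.2584 ≈ 3392 m/s.
Stage 2: m₀ = 194,270 kg, m_f = 194,270 − 157,000 = 37,270 kg; Δv = 337×9.8×ln(5.213) = 3302.6×1.6511 ≈ 5453 m/s.
Stage 3: m₀ = 25,370 kg, m_f = 25,370 − 17,900 = 7,470 kg; Δv = 286×9.8×ln(3.396) = 2802.8×1.2227 ≈ 3427 m/s.
Total Δv = 3392 + 5453 + 3427 = 12272 m/s.

Δv ≈ 12300 m/s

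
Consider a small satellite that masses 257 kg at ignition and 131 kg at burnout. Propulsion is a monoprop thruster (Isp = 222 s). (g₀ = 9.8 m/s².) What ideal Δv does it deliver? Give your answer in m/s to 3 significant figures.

v_e = Isp · g₀ = 222 × 9.8 = 2175.6 m/s.
Δv = v_e · ln(m₀/m_f) = 2175.6 × ln(1.962) = 2175.6 × 0.6739 ≈ 1466.1 m/s.

Δv ≈ 1470 m/s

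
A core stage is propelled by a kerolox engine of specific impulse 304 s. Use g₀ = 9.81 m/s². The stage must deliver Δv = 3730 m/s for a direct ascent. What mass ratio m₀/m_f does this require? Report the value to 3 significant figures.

v_e = Isp · g₀ = 304 × 9.81 = 2982.2 m/s.
Using Δv = v_e ln(m₀/m_f): m₀/m_f = exp(Δv / v_e) = exp(3730 / 2982.2) = exp(1.2507) = 3.4929.

mass ratio ≈ 3.49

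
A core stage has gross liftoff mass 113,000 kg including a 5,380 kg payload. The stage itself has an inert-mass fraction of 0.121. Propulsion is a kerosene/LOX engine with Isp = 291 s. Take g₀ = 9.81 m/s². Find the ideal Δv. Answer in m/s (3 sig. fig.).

Stage wet mass = m₀ − payload = 113,000 − 5,380 = 107,620 kg.
Stage dry mass = ε × stage wet mass = 0.121 × 107,620 = 13,022 kg.
Burnout mass m_f = stage dry + payload = 13,022 + 5,380 = 18,402 kg.
v_e = Isp · g₀ = 291 × 9.81 = 2854.7 m/s.
From the ideal rocket equation, Δv = v_e · ln(113,000/18,402) = 2854.7 × ln(6.141) = 2854.7 × 1.8149 ≈ 5181 m/s.

Δv ≈ 5180 m/s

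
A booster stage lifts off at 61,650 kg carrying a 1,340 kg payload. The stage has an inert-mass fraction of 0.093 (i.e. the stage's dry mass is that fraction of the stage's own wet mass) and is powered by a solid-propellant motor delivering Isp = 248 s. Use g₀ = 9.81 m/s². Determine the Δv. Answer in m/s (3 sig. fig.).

Stage wet mass = m₀ − payload = 61,650 − 1,340 = 60,310 kg.
Stage dry mass = ε × stage wet mass = 0.093 × 60,310 = 5,608.83 kg.
Burnout mass m_f = stage dry + payload = 5,608.83 + 1,340 = 6,948.83 kg.
v_e = Isp · g₀ = 248 × 9.81 = 2432.9 m/s.
Δv = v_e · ln(61,650/6,948.83) = 2432.9 × ln(8.872) = 2432.9 × 2.1829 ≈ 5311 m/s.

Δv ≈ 5310 m/s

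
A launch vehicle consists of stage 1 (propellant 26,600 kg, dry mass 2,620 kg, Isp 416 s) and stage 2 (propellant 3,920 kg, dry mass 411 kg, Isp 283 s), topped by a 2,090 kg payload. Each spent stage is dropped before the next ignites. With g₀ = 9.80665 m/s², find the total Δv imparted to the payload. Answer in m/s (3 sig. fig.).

Δv ≈ 8210 m/s

Ignition mass of stage 1 = 26,600+2,620 + 3,920+411 + 2,090 = 35,641 kg.
Stage 1: m₀ = 35,641 kg, m_f = 35,641 − 26,600 = 9,041 kg; Δv = 416×9.80665×ln(3.942) = 4079.6×1.3717 ≈ 5596 m/s.
Stage 2: m₀ = 6,421 kg, m_f = 6,421 − 3,920 = 2,501 kg; Δv = 283×9.80665×ln(2.567) = 2775.3×0.9429 ≈ 2617 m/s.
Total Δv = 5596 + 2617 = 8213 m/s.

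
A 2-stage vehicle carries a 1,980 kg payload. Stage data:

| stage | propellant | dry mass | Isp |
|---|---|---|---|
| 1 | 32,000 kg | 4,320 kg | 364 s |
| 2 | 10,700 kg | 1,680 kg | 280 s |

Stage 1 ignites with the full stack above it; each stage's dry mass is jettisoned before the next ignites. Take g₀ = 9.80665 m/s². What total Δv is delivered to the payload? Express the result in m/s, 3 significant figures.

Δv ≈ 7320 m/s

Ignition mass of stage 1 = 32,000+4,320 + 10,700+1,680 + 1,980 = 50,680 kg.
Stage 1: m₀ = 50,680 kg, m_f = 50,680 − 32,000 = 18,680 kg; Δv = 364×9.80665×ln(2.713) = 3569.6×0.9981 ≈ 3563 m/s.
Stage 2: m₀ = 14,360 kg, m_f = 14,360 − 10,700 = 3,660 kg; Δv = 280×9.80665×ln(3.923) = 2745.9×1.3670 ≈ 3754 m/s.
Total Δv = 3563 + 3754 = 7317 m/s.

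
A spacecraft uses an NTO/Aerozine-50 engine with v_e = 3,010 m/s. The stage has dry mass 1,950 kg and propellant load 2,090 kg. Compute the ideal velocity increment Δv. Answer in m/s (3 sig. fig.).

m₀ = m_dry + m_prop = 1,950 + 2,090 = 4,040 kg.
From the ideal rocket equation, Δv = v_e · ln(m₀/m_f) = 3010.0 × ln(2.072) = 3010.0 × 0.7284 ≈ 2192.5 m/s.

Δv ≈ 2190 m/s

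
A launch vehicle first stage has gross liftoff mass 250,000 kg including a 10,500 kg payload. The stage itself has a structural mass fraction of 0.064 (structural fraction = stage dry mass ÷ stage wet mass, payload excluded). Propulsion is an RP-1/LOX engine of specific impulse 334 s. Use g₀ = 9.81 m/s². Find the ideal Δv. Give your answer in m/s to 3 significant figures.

Δv ≈ 7440 m/s

Stage wet mass = m₀ − payload = 250,000 − 10,500 = 239,500 kg.
Stage dry mass = ε × stage wet mass = 0.064 × 239,500 = 15,328 kg.
Burnout mass m_f = stage dry + payload = 15,328 + 10,500 = 25,828 kg.
v_e = Isp · g₀ = 334 × 9.81 = 3276.5 m/s.
Using Δv = v_e ln(m₀/m_f): Δv = v_e · ln(250,000/25,828) = 3276.5 × ln(9.679) = 3276.5 × 2.2700 ≈ 7438 m/s.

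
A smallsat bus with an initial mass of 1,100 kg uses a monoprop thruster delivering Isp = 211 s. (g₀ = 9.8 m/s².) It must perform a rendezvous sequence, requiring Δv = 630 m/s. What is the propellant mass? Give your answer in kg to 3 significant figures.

propellant mass ≈ 289 kg

v_e = Isp · g₀ = 211 × 9.8 = 2067.8 m/s.
Using Δv = v_e ln(m₀/m_f): m₀/m_f = exp(Δv / v_e) = exp(630 / 2067.8) = exp(0.3047) = 1.3562.
m_f = 1,100 / 1.3562 = 811.09 kg, so propellant = m₀ − m_f = 1,100 − 811.09 = 288.91 kg.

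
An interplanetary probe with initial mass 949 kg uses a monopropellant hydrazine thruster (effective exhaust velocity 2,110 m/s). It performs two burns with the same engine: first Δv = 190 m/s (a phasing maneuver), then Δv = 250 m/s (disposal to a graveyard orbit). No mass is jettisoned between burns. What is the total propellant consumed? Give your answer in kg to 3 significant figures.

total propellant consumed ≈ 179 kg

After the first burn: m = 949 × exp(−190/2110.0) = 949 × 0.91389 = 867.282 kg.
After the second burn: m = 867.282 × exp(−250/2110.0) = 867.282 × 0.88827 = 770.381 kg.
Total propellant = m₀ − m_final = 949 − 770.381 = 178.619 kg.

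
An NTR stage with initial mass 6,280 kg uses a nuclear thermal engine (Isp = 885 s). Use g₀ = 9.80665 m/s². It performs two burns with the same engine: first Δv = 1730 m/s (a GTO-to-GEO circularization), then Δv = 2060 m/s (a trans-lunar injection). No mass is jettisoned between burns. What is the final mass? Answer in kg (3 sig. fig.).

v_e = Isp · g₀ = 885 × 9.80665 = 8678.9 m/s.
After the first burn: m = 6280 × exp(−1730/8678.9) = 6280 × 0.81928 = 5,145.08 kg.
After the second burn: m = 5,145.08 × exp(−2060/8678.9) = 5,145.08 × 0.78871 = 4,057.98 kg.

final mass ≈ 4060 kg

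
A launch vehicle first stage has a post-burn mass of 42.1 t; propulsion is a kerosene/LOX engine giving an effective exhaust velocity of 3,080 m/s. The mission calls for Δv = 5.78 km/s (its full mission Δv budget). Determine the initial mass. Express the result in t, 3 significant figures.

Using Δv = v_e ln(m₀/m_f): m₀/m_f = exp(Δv / v_e) = exp(5780 / 3080.0) = exp(1.8766) = 6.5314.
m₀ = m_f × 6.5314 = 42.1 × 6.5314 = 274.972 t.

initial mass ≈ 275 t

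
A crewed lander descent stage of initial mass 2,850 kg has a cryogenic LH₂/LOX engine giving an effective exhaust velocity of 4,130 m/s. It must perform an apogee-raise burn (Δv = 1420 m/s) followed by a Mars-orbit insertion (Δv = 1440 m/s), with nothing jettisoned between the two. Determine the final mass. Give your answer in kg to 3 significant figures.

After the first burn: m = 2850 × exp(−1420/4130.0) = 2850 × 0.70905 = 2,020.79 kg.
After the second burn: m = 2,020.79 × exp(−1440/4130.0) = 2,020.79 × 0.70563 = 1,425.93 kg.

final mass ≈ 1430 kg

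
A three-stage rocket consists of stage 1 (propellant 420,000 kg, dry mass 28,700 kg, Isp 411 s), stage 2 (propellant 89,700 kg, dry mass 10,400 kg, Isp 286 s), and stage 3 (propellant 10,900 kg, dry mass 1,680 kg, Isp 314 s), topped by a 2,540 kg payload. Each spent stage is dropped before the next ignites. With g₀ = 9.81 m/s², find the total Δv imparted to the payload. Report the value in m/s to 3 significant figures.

Δv ≈ 13700 m/s

Ignition mass of stage 1 = 420,000+28,700 + 89,700+10,400 + 10,900+1,680 + 2,540 = 563,920 kg.
Stage 1: m₀ = 563,920 kg, m_f = 563,920 − 420,000 = 143,920 kg; Δv = 411×9.81×ln(3.918) = 4031.9×1.3657 ≈ 5506 m/s.
Stage 2: m₀ = 115,220 kg, m_f = 115,220 − 89,700 = 25,520 kg; Δv = 286×9.81×ln(4.515) = 2805.7×1.5074 ≈ 4229 m/s.
Stage 3: m₀ = 15,120 kg, m_f = 15,120 − 10,900 = 4,220 kg; Δv = 314×9.81×ln(3.583) = 3080.3×1.2762 ≈ 3931 m/s.
Total Δv = 5506 + 4229 + 3931 = 13666 m/s.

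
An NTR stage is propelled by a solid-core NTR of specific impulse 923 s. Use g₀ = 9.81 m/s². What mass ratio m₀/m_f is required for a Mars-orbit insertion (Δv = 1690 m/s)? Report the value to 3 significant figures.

mass ratio ≈ 1.21

v_e = Isp · g₀ = 923 × 9.81 = 9054.6 m/s.
m₀/m_f = exp(Δv / v_e) = exp(1690 / 9054.6) = exp(0.1866) = 1.2052.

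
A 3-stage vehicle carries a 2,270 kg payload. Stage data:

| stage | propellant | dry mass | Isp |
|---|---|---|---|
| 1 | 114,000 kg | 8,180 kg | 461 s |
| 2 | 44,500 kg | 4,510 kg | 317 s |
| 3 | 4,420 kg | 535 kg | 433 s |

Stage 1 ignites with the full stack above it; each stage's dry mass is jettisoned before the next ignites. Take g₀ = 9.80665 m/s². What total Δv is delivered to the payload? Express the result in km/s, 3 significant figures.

Δv ≈ 13.5 km/s

Ignition mass of stage 1 = 114,000+8,180 + 44,500+4,510 + 4,420+535 + 2,270 = 178,415 kg.
Stage 1: m₀ = 178,415 kg, m_f = 178,415 − 114,000 = 64,415 kg; Δv = 461×9.80665×ln(2.77) = 4520.9×1.0188 ≈ 4606 m/s.
Stage 2: m₀ = 56,235 kg, m_f = 56,235 − 44,500 = 11,735 kg; Δv = 317×9.80665×ln(4.792) = 3108.7×1.5670 ≈ 4871 m/s.
Stage 3: m₀ = 7,225 kg, m_f = 7,225 − 4,420 = 2,805 kg; Δv = 433×9.80665×ln(2.576) = 4246.3×0.9461 ≈ 4018 m/s.
Total Δv = 4606 + 4871 + 4018 = 13495 m/s.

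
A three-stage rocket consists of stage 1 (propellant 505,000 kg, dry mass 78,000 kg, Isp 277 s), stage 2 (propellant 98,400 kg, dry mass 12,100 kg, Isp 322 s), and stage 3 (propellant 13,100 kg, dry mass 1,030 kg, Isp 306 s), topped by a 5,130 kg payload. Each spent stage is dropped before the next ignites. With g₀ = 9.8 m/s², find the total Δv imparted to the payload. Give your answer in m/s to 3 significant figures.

Δv ≈ 11200 m/s

Ignition mass of stage 1 = 505,000+78,000 + 98,400+12,100 + 13,100+1,030 + 5,130 = 712,760 kg.
Stage 1: m₀ = 712,760 kg, m_f = 712,760 − 505,000 = 207,760 kg; Δv = 277×9.8×ln(3.431) = 2714.6×1.2328 ≈ 3346 m/s.
Stage 2: m₀ = 129,760 kg, m_f = 129,760 − 98,400 = 31,360 kg; Δv = 322×9.8×ln(4.138) = 3155.6×1.4202 ≈ 4481 m/s.
Stage 3: m₀ = 19,260 kg, m_f = 19,260 − 13,100 = 6,160 kg; Δv = 306×9.8×ln(3.127) = 2998.8×1.1400 ≈ 3418 m/s.
Total Δv = 3346 + 4481 + 3418 = 11245 m/s.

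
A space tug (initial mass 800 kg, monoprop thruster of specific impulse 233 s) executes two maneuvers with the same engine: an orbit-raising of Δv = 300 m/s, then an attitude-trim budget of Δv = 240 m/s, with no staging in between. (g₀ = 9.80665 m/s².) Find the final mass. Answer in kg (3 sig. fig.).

final mass ≈ 632 kg

v_e = Isp · g₀ = 233 × 9.80665 = 2284.9 m/s.
After the first burn: m = 800 × exp(−300/2284.9) = 800 × 0.87696 = 701.568 kg.
After the second burn: m = 701.568 × exp(−240/2284.9) = 701.568 × 0.90029 = 631.615 kg.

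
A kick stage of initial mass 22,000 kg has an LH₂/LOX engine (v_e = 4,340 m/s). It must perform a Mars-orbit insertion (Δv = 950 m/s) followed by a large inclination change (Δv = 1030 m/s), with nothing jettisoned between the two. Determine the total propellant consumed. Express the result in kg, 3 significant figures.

total propellant consumed ≈ 8060 kg

After the first burn: m = 22000 × exp(−950/4340.0) = 22000 × 0.80341 = 17,675 kg.
After the second burn: m = 17,675 × exp(−1030/4340.0) = 17,675 × 0.78873 = 13,940.8 kg.
Total propellant = m₀ − m_final = 22000 − 13,940.8 = 8,059.2 kg.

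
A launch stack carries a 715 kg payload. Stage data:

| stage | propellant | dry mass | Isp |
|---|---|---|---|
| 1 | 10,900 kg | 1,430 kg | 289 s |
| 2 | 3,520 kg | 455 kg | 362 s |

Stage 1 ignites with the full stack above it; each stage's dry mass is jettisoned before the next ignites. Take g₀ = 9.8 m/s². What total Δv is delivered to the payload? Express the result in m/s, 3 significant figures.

Δv ≈ 7820 m/s

Ignition mass of stage 1 = 10,900+1,430 + 3,520+455 + 715 = 17,020 kg.
Stage 1: m₀ = 17,020 kg, m_f = 17,020 − 10,900 = 6,120 kg; Δv = 289×9.8×ln(2.781) = 2832.2×1.0228 ≈ 2897 m/s.
Stage 2: m₀ = 4,690 kg, m_f = 4,690 − 3,520 = 1,170 kg; Δv = 362×9.8×ln(4.009) = 3547.6×1.3884 ≈ 4926 m/s.
Total Δv = 2897 + 4926 = 7823 m/s.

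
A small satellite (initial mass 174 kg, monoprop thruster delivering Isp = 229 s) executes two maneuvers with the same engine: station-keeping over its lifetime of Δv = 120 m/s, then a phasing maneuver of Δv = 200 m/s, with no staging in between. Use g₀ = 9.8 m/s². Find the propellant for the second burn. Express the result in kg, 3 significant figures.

v_e = Isp · g₀ = 229 × 9.8 = 2244.2 m/s.
After the first burn: m = 174 × exp(−120/2244.2) = 174 × 0.94793 = 164.94 kg.
After the second burn: m = 164.94 × exp(−200/2244.2) = 164.94 × 0.91474 = 150.877 kg.
Second-burn propellant = 164.94 − 150.877 = 14.063 kg.

propellant for the second burn ≈ 14.1 kg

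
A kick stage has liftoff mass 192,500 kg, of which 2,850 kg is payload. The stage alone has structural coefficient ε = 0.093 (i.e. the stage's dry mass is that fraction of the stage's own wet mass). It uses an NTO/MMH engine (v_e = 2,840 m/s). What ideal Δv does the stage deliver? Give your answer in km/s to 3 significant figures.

Δv ≈ 6.36 km/s

Stage wet mass = m₀ − payload = 192,500 − 2,850 = 189,650 kg.
Stage dry mass = ε × stage wet mass = 0.093 × 189,650 = 17,637.5 kg.
Burnout mass m_f = stage dry + payload = 17,637.5 + 2,850 = 20,487.5 kg.
Using Δv = v_e ln(m₀/m_f): Δv = v_e · ln(192,500/20,487.5) = 2840.0 × ln(9.396) = 2840.0 × 2.2403 ≈ 6362 m/s.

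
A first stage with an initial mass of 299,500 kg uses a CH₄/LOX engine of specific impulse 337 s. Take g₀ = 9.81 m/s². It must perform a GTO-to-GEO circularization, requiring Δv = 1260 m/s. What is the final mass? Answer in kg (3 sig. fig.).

v_e = Isp · g₀ = 337 × 9.81 = 3306.0 m/s.
Using Δv = v_e ln(m₀/m_f): m₀/m_f = exp(Δv / v_e) = exp(1260 / 3306.0) = exp(0.3811) = 1.4639.
m_f = m₀ / 1.4639 = 299,500 / 1.4639 = 204,590 kg.

final mass ≈ 205000 kg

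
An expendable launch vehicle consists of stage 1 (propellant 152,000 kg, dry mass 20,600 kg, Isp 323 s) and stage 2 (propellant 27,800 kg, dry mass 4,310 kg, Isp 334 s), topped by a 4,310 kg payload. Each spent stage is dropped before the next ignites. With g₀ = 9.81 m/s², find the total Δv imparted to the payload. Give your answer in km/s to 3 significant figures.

Δv ≈ 8.84 km/s

Ignition mass of stage 1 = 152,000+20,600 + 27,800+4,310 + 4,310 = 209,020 kg.
Stage 1: m₀ = 209,020 kg, m_f = 209,020 − 152,000 = 57,020 kg; Δv = 323×9.81×ln(3.666) = 3168.6×1.2990 ≈ 4116 m/s.
Stage 2: m₀ = 36,420 kg, m_f = 36,420 − 27,800 = 8,620 kg; Δv = 334×9.81×ln(4.225) = 3276.5×1.4410 ≈ 4722 m/s.
Total Δv = 4116 + 4722 = 8838 m/s.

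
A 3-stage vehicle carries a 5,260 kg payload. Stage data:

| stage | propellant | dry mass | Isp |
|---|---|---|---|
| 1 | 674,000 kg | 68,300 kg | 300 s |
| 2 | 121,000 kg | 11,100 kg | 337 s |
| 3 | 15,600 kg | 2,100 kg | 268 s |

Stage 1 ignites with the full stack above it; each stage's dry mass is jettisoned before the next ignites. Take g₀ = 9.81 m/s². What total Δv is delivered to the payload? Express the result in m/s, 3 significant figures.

Ignition mass of stage 1 = 674,000+68,300 + 121,000+11,100 + 15,600+2,100 + 5,260 = 897,360 kg.
Stage 1: m₀ = 897,360 kg, m_f = 897,360 − 674,000 = 223,360 kg; Δv = 300×9.81×ln(4.018) = 2943.0×1.3907 ≈ 4093 m/s.
Stage 2: m₀ = 155,060 kg, m_f = 155,060 − 121,000 = 34,060 kg; Δv = 337×9.81×ln(4.553) = 3306.0×1.5157 ≈ 5011 m/s.
Stage 3: m₀ = 22,960 kg, m_f = 22,960 − 15,600 = 7,360 kg; Δv = 268×9.81×ln(3.12) = 2629.1×1.1377 ≈ 2991 m/s.
Total Δv = 4093 + 5011 + 2991 = 12095 m/s.

Δv ≈ 12100 m/s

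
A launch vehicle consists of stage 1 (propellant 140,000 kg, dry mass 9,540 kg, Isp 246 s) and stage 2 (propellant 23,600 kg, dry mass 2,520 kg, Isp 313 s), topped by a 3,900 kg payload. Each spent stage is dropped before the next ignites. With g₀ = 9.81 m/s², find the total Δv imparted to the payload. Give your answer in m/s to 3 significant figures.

Ignition mass of stage 1 = 140,000+9,540 + 23,600+2,520 + 3,900 = 179,560 kg.
Stage 1: m₀ = 179,560 kg, m_f = 179,560 − 140,000 = 39,560 kg; Δv = 246×9.81×ln(4.539) = 2413.3×1.5127 ≈ 3651 m/s.
Stage 2: m₀ = 30,020 kg, m_f = 30,020 − 23,600 = 6,420 kg; Δv = 313×9.81×ln(4.676) = 3070.5×1.5424 ≈ 4736 m/s.
Total Δv = 3651 + 4736 = 8387 m/s.

Δv ≈ 8390 m/s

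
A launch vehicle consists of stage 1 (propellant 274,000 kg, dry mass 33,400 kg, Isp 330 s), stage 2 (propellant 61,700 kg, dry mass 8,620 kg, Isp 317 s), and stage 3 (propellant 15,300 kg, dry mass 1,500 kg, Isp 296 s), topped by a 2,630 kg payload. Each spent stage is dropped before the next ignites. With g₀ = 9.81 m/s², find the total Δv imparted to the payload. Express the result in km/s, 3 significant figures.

Ignition mass of stage 1 = 274,000+33,400 + 61,700+8,620 + 15,300+1,500 + 2,630 = 397,150 kg.
Stage 1: m₀ = 397,150 kg, m_f = 397,150 − 274,000 = 123,150 kg; Δv = 330×9.81×ln(3.225) = 3237.3×1.1709 ≈ 3791 m/s.
Stage 2: m₀ = 89,750 kg, m_f = 89,750 − 61,700 = 28,050 kg; Δv = 317×9.81×ln(3.2) = 3109.8×1.1630 ≈ 3617 m/s.
Stage 3: m₀ = 19,430 kg, m_f = 19,430 − 15,300 = 4,130 kg; Δv = 296×9.81×ln(4.705) = 2903.8×1.5485 ≈ 4497 m/s.
Total Δv = 3791 + 3617 + 4497 = 11905 m/s.

Δv ≈ 11.9 km/s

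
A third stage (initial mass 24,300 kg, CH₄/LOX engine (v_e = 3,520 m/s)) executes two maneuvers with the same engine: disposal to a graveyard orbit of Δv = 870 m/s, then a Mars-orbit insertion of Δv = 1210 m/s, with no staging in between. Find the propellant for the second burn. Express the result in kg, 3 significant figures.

propellant for the second burn ≈ 5520 kg

After the first burn: m = 24300 × exp(−870/3520.0) = 24300 × 0.78102 = 18,978.8 kg.
After the second burn: m = 18,978.8 × exp(−1210/3520.0) = 18,978.8 × 0.70911 = 13,458.1 kg.
Second-burn propellant = 18,978.8 − 13,458.1 = 5,520.7 kg.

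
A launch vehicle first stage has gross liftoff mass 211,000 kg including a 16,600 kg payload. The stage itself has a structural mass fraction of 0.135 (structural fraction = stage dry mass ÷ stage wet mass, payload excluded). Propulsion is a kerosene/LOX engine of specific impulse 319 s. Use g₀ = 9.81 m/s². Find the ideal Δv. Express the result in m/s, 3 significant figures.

Stage wet mass = m₀ − payload = 211,000 − 16,600 = 194,400 kg.
Stage dry mass = ε × stage wet mass = 0.135 × 194,400 = 26,244 kg.
Burnout mass m_f = stage dry + payload = 26,244 + 16,600 = 42,844 kg.
v_e = Isp · g₀ = 319 × 9.81 = 3129.4 m/s.
By the Tsiolkovsky rocket equation, Δv = v_e · ln(211,000/42,844) = 3129.4 × ln(4.925) = 3129.4 × 1.5943 ≈ 4989 m/s.

Δv ≈ 4990 m/s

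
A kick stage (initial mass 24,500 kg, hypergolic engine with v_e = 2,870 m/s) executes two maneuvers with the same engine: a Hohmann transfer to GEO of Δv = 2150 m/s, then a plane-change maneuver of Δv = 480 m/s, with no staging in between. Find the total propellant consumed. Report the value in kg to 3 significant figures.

After the first burn: m = 24500 × exp(−2150/2870.0) = 24500 × 0.47278 = 11,583.1 kg.
After the second burn: m = 11,583.1 × exp(−480/2870.0) = 11,583.1 × 0.84599 = 9,799.19 kg.
Total propellant = m₀ − m_final = 24500 − 9,799.19 = 14,700.81 kg.

total propellant consumed ≈ 14700 kg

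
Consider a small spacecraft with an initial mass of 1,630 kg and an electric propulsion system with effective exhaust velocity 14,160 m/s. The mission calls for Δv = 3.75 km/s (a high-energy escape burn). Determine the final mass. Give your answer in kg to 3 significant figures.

m₀/m_f = exp(Δv / v_e) = exp(3750 / 14160.0) = exp(0.2648) = 1.3032.
m_f = m₀ / 1.3032 = 1,630 / 1.3032 = 1,250.77 kg.

final mass ≈ 1250 kg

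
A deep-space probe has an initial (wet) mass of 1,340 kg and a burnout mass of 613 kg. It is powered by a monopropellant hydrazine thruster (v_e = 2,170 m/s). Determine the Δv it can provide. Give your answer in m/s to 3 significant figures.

Δv = v_e · ln(m₀/m_f) = 2170.0 × ln(2.186) = 2170.0 × 0.7821 ≈ 1697.1 m/s.

Δv ≈ 1700 m/s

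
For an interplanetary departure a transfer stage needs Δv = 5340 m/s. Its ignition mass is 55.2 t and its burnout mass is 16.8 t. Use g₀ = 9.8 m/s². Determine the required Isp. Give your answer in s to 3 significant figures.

ln(m₀/m_f) = ln(55200/16800) = ln(3.286) = 1.1896.
Using Δv = v_e ln(m₀/m_f): v_e = Δv / ln(m₀/m_f) = 5340 / 1.1896 = 4489.0 m/s.
Isp = v_e / g₀ = 4489.0 / 9.8 = 458.1 s.

Isp ≈ 458 s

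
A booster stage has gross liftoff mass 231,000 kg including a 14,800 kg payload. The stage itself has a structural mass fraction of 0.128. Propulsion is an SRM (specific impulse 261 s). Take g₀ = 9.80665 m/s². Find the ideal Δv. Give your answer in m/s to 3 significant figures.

Stage wet mass = m₀ − payload = 231,000 − 14,800 = 216,200 kg.
Stage dry mass = ε × stage wet mass = 0.128 × 216,200 = 27,673.6 kg.
Burnout mass m_f = stage dry + payload = 27,673.6 + 14,800 = 42,473.6 kg.
v_e = Isp · g₀ = 261 × 9.80665 = 2559.5 m/s.
Δv = v_e · ln(231,000/42,473.6) = 2559.5 × ln(5.439) = 2559.5 × 1.6935 ≈ 4335 m/s.

Δv ≈ 4330 m/s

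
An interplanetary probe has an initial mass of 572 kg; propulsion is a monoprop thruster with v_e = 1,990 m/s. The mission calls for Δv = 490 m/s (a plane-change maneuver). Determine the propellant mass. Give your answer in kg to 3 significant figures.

propellant mass ≈ 125 kg

By the Tsiolkovsky rocket equation, m₀/m_f = exp(Δv / v_e) = exp(490 / 1990.0) = exp(0.2462) = 1.2792.
m_f = 572 / 1.2792 = 447.154 kg, so propellant = m₀ − m_f = 572 − 447.154 = 124.846 kg.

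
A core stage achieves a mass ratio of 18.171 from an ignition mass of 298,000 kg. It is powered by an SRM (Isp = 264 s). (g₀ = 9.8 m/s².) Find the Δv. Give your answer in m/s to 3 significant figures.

v_e = Isp · g₀ = 264 × 9.8 = 2587.2 m/s.
From the ideal rocket equation, Δv = v_e · ln(18.171) = 2587.2 × 2.8998 ≈ 7502.4 m/s.

Δv ≈ 7500 m/s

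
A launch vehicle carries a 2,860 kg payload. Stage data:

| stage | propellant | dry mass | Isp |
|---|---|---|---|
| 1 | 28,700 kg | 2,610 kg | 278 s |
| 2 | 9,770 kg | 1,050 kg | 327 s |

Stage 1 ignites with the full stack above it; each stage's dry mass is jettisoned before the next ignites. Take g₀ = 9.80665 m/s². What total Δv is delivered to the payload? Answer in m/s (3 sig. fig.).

Δv ≈ 6790 m/s

Ignition mass of stage 1 = 28,700+2,610 + 9,770+1,050 + 2,860 = 44,990 kg.
Stage 1: m₀ = 44,990 kg, m_f = 44,990 − 28,700 = 16,290 kg; Δv = 278×9.80665×ln(2.762) = 2726.2×1.0159 ≈ 2770 m/s.
Stage 2: m₀ = 13,680 kg, m_f = 13,680 − 9,770 = 3,910 kg; Δv = 327×9.80665×ln(3.499) = 3206.8×1.2524 ≈ 4016 m/s.
Total Δv = 2770 + 4016 = 6786 m/s.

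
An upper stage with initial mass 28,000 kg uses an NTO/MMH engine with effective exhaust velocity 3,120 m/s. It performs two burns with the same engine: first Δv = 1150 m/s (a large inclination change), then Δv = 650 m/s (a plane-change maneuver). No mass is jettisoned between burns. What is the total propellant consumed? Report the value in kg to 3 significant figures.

total propellant consumed ≈ 12300 kg

After the first burn: m = 28000 × exp(−1150/3120.0) = 28000 × 0.69171 = 19,367.9 kg.
After the second burn: m = 19,367.9 × exp(−650/3120.0) = 19,367.9 × 0.81194 = 15,725.6 kg.
Total propellant = m₀ − m_final = 28000 − 15,725.6 = 12,274.4 kg.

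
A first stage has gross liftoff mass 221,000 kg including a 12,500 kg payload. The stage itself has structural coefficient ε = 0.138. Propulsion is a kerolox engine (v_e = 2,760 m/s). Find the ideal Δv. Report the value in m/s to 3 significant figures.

Stage wet mass = m₀ − payload = 221,000 − 12,500 = 208,500 kg.
Stage dry mass = ε × stage wet mass = 0.138 × 208,500 = 28,773 kg.
Burnout mass m_f = stage dry + payload = 28,773 + 12,500 = 41,273 kg.
Δv = v_e · ln(221,000/41,273) = 2760.0 × ln(5.355) = 2760.0 × 1.6780 ≈ 4631 m/s.

Δv ≈ 4630 m/s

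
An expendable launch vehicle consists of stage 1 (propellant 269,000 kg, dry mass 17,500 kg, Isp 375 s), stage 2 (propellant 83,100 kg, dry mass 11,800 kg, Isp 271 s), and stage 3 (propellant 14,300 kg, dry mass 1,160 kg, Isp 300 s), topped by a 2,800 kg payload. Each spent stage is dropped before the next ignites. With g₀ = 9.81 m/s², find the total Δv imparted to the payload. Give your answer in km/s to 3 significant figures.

Δv ≈ 12.1 km/s

Ignition mass of stage 1 = 269,000+17,500 + 83,100+11,800 + 14,300+1,160 + 2,800 = 399,660 kg.
Stage 1: m₀ = 399,660 kg, m_f = 399,660 − 269,000 = 130,660 kg; Δv = 375×9.81×ln(3.059) = 3678.8×1.1180 ≈ 4113 m/s.
Stage 2: m₀ = 113,160 kg, m_f = 113,160 − 83,100 = 30,060 kg; Δv = 271×9.81×ln(3.764) = 2658.5×1.3256 ≈ 3524 m/s.
Stage 3: m₀ = 18,260 kg, m_f = 18,260 − 14,300 = 3,960 kg; Δv = 300×9.81×ln(4.611) = 2943.0×1.5285 ≈ 4498 m/s.
Total Δv = 4113 + 3524 + 4498 = 12135 m/s.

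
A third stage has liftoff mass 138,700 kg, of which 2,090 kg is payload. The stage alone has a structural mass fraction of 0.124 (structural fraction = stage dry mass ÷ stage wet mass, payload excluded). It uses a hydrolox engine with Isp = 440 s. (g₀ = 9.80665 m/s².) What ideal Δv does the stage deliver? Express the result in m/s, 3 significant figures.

Stage wet mass = m₀ − payload = 138,700 − 2,090 = 136,610 kg.
Stage dry mass = ε × stage wet mass = 0.124 × 136,610 = 16,939.6 kg.
Burnout mass m_f = stage dry + payload = 16,939.6 + 2,090 = 19,029.6 kg.
v_e = Isp · g₀ = 440 × 9.80665 = 4314.9 m/s.
Δv = v_e · ln(138,700/19,029.6) = 4314.9 × ln(7.289) = 4314.9 × 1.9863 ≈ 8571 m/s.

Δv ≈ 8570 m/s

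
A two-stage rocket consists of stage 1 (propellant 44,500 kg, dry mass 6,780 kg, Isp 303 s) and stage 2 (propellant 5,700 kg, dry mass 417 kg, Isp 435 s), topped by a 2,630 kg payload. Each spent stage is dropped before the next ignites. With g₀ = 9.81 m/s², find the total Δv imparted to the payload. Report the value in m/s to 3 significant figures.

Ignition mass of stage 1 = 44,500+6,780 + 5,700+417 + 2,630 = 60,027 kg.
Stage 1: m₀ = 60,027 kg, m_f = 60,027 − 44,500 = 15,527 kg; Δv = 303×9.81×ln(3.866) = 2972.4×1.3522 ≈ 4019 m/s.
Stage 2: m₀ = 8,747 kg, m_f = 8,747 − 5,700 = 3,047 kg; Δv = 435×9.81×ln(2.871) = 4267.4×1.0546 ≈ 4500 m/s.
Total Δv = 4019 + 4500 = 8519 m/s.

Δv ≈ 8520 m/s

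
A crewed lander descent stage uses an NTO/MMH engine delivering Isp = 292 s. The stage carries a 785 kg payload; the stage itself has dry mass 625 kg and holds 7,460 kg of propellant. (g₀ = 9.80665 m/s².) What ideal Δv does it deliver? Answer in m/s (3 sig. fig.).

v_e = Isp · g₀ = 292 × 9.80665 = 2863.5 m/s.
m₀ = payload + dry + propellant = 785 + 625 + 7,460 = 8,870 kg.
m_f = payload + dry = 785 + 625 = 1,410 kg.
From the ideal rocket equation, Δv = v_e · ln(m₀/m_f) = 2863.5 × ln(6.291) = 2863.5 × 1.8391 ≈ 5266.3 m/s.

Δv ≈ 5270 m/s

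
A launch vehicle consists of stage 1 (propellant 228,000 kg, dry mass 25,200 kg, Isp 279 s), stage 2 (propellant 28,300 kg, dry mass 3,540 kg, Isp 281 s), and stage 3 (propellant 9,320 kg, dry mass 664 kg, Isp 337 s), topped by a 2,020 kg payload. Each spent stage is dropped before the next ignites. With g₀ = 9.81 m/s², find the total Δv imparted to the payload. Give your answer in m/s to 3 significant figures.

Δv ≈ 11800 m/s

Ignition mass of stage 1 = 228,000+25,200 + 28,300+3,540 + 9,320+664 + 2,020 = 297,044 kg.
Stage 1: m₀ = 297,044 kg, m_f = 297,044 − 228,000 = 69,044 kg; Δv = 279×9.81×ln(4.302) = 2737.0×1.4591 ≈ 3994 m/s.
Stage 2: m₀ = 43,844 kg, m_f = 43,844 − 28,300 = 15,544 kg; Δv = 281×9.81×ln(2.821) = 2756.6×1.0370 ≈ 2859 m/s.
Stage 3: m₀ = 12,004 kg, m_f = 12,004 − 9,320 = 2,684 kg; Δv = 337×9.81×ln(4.472) = 3306.0×1.4979 ≈ 4952 m/s.
Total Δv = 3994 + 2859 + 4952 = 11805 m/s.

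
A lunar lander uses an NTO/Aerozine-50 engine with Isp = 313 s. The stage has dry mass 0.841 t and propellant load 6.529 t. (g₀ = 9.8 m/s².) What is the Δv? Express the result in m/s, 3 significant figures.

v_e = Isp · g₀ = 313 × 9.8 = 3067.4 m/s.
m₀ = m_dry + m_prop = 0.841 + 6.529 = 7.37 t.
Δv = v_e · ln(m₀/m_f) = 3067.4 × ln(8.763) = 3067.4 × 2.1706 ≈ 6658.0 m/s.

Δv ≈ 6660 m/s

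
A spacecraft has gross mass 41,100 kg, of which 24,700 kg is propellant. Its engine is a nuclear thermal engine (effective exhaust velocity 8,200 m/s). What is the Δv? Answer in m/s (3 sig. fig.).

Δv ≈ 7530 m/s

m_f = m₀ − m_prop = 41,100 − 24,700 = 16,400 kg.
Using Δv = v_e ln(m₀/m_f): Δv = v_e · ln(m₀/m_f) = 8200.0 × ln(2.506) = 8200.0 × 0.9187 ≈ 7533.6 m/s.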